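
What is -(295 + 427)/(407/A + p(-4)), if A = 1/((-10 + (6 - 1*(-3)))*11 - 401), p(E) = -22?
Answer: 361/83853 ≈ 0.0043052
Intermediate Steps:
A = -1/412 (A = 1/((-10 + (6 + 3))*11 - 401) = 1/((-10 + 9)*11 - 401) = 1/(-1*11 - 401) = 1/(-11 - 401) = 1/(-412) = -1/412 ≈ -0.0024272)
-(295 + 427)/(407/A + p(-4)) = -(295 + 427)/(407/(-1/412) - 22) = -722/(407*(-412) - 22) = -722/(-167684 - 22) = -722/(-167706) = -722*(-1)/167706 = -1*(-361/83853) = 361/83853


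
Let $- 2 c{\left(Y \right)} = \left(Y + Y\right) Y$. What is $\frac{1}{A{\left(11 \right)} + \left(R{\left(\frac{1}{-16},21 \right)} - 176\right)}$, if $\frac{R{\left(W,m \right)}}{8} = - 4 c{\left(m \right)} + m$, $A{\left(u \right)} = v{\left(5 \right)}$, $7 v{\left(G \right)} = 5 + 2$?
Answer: $\frac{1}{14105} \approx 7.0897 \cdot 10^{-5}$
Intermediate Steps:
$c{\left(Y \right)} = - Y^{2}$ ($c{\left(Y \right)} = - \frac{\left(Y + Y\right) Y}{2} = - \frac{2 Y Y}{2} = - \frac{2 Y^{2}}{2} = - Y^{2}$)
$v{\left(G \right)} = 1$ ($v{\left(G \right)} = \frac{5 + 2}{7} = \frac{1}{7} \cdot 7 = 1$)
$A{\left(u \right)} = 1$
$R{\left(W,m \right)} = 8 m + 32 m^{2}$ ($R{\left(W,m \right)} = 8 \left(- 4 \left(- m^{2}\right) + m\right) = 8 \left(4 m^{2} + m\right) = 8 \left(m + 4 m^{2}\right) = 8 m + 32 m^{2}$)
$\frac{1}{A{\left(11 \right)} + \left(R{\left(\frac{1}{-16},21 \right)} - 176\right)} = \frac{1}{1 + \left(8 \cdot 21 \left(1 + 4 \cdot 21\right) - 176\right)} = \frac{1}{1 - \left(176 - 168 \left(1 + 84\right)\right)} = \frac{1}{1 - \left(176 - 14280\right)} = \frac{1}{1 + \left(14280 - 176\right)} = \frac{1}{1 + 14104} = \frac{1}{14105}$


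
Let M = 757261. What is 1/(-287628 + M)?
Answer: 1/469633 ≈ 2.1293e-6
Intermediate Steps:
1/(-287628 + M) = 1/(-287628 + 757261) = 1/469633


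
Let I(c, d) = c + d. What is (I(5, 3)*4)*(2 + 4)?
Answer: 192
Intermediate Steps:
(I(5, 3)*4)*(2 + 4) = ((5 + 3)*4)*(2 + 4) = (8*4)*6 = 32*6 = 192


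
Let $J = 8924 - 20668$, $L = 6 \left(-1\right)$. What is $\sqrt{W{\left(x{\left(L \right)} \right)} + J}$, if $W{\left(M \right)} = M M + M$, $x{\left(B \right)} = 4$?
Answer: $2 i \sqrt{2931} \approx 108.28 i$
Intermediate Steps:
$L = -6$
$J = -11744$
$W{\left(M \right)} = M + M^{2}$ ($W{\left(M \right)} = M^{2} + M = M + M^{2}$)
$\sqrt{W{\left(x{\left(L \right)} \right)} + J} = \sqrt{4 \left(1 + 4\right) - 11744} = \sqrt{4 \cdot 5 - 11744} = \sqrt{20 - 11744} = \sqrt{-11724} = 2 i \sqrt{2931}$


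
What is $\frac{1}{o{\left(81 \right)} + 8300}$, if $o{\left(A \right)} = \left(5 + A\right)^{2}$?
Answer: $\frac{1}{15696} \approx 6.371 \cdot 10^{-5}$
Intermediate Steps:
$\frac{1}{o{\left(81 \right)} + 8300} = \frac{1}{\left(5 + 81\right)^{2} + 8300} = \frac{1}{86^{2} + 8300} = \frac{1}{7396 + 8300} = \frac{1}{15696}$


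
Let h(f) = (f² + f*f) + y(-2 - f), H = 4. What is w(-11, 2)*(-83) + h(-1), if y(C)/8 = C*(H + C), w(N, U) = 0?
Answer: -22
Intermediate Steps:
y(C) = 8*C*(4 + C) (y(C) = 8*(C*(4 + C)) = 8*C*(4 + C))
h(f) = 2*f² + 8*(-2 - f)*(2 - f) (h(f) = (f² + f*f) + 8*(-2 - f)*(4 + (-2 - f)) = (f² + f²) + 8*(-2 - f)*(2 - f) = 2*f² + 8*(-2 - f)*(2 - f))
w(-11, 2)*(-83) + h(-1) = 0*(-83) + (-32 + 10*(-1)²) = 0 + (-32 + 10*1) = 0 + (-32 + 10) = 0 - 22 = -22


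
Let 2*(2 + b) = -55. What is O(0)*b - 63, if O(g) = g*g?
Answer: -63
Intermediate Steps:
b = -59/2 (b = -2 + (1/2)*(-55) = -2 - 55/2 = -59/2 ≈ -29.500)
O(g) = g**2
O(0)*b - 63 = 0**2*(-59/2) - 63 = 0*(-59/2) - 63 = 0 - 63 = -63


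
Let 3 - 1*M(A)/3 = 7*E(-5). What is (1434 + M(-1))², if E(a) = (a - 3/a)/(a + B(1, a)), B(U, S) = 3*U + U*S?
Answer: 51108201/25 ≈ 2.0443e+6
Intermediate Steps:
B(U, S) = 3*U + S*U
E(a) = (a - 3/a)/(3 + 2*a) (E(a) = (a - 3/a)/(a + 1*(3 + a)) = (a - 3/a)/(a + (3 + a)) = (a - 3/a)/(3 + 2*a))
M(A) = -21/5 (M(A) = 9 - 21*(-3 + (-5)²)/((-5)*(3 + 2*(-5))) = 9 - 21*(-(-3 + 25)/(5*(3 - 10))) = 9 - 21*(-⅕*22/(-7)) = 9 - 21*(-⅕*(-⅐)*22) = 9 - 21*22/35 = 9 - 3*22/5 = 9 - 66/5 = -21/5)
(1434 + M(-1))² = (1434 - 21/5)² = (7149/5)² = 51108201/25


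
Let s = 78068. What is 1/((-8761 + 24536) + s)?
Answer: 1/93843 ≈ 1.0656e-5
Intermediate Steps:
1/((-8761 + 24536) + s) = 1/((-8761 + 24536) + 78068) = 1/(15775 + 78068) = 1/93843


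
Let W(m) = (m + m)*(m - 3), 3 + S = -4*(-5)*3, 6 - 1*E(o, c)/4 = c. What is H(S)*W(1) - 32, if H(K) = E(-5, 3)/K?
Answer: -624/19 ≈ -32.842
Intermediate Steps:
E(o, c) = 24 - 4*c
S = 57 (S = -3 - 4*(-5)*3 = -3 + 20*3 = -3 + 60 = 57)
W(m) = 2*m*(-3 + m) (W(m) = (2*m)*(-3 + m) = 2*m*(-3 + m))
H(K) = 12/K (H(K) = (24 - 4*3)/K = (24 - 12)/K = 12/K)
H(S)*W(1) - 32 = (12/57)*(2*1*(-3 + 1)) - 32 = (12*(1/57))*(2*1*(-2)) - 32 = (4/19)*(-4) - 32 = -16/19 - 32 = -624/19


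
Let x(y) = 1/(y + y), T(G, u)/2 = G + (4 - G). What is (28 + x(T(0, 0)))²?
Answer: 201601/256 ≈ 787.50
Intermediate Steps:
T(G, u) = 8 (T(G, u) = 2*(G + (4 - G)) = 2*4 = 8)
x(y) = 1/(2*y)
(28 + x(T(0, 0)))² = (28 + (½)/8)² = (28 + (½)*(⅛))² = (28 + 1/16)² = (449/16)² = 201601/256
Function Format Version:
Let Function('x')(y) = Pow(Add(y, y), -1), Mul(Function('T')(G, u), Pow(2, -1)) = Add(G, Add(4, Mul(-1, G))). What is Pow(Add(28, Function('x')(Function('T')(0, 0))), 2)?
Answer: Rational(201601, 256) ≈ 787.50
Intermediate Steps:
Function('T')(G, u) = 8 (Function('T')(G, u) = Mul(2, Add(G, Add(4, Mul(-1, G)))) = Mul(2, 4) = 8)
Function('x')(y) = Mul(Rational(1, 2), Pow(y, -1)) (Function('x')(y) = Pow(Mul(2, y), -1) = Mul(Rational(1, 2), Pow(y, -1)))
Pow(Add(28, Function('x')(Function('T')(0, 0))), 2) = Pow(Add(28, Mul(Rational(1, 2), Pow(8, -1))), 2) = Pow(Add(28, Mul(Rational(1, 2), Rational(1, 8))), 2) = Pow(Add(28, Rational(1, 16)), 2) = Pow(Rational(449, 16), 2) = Rational(201601, 256)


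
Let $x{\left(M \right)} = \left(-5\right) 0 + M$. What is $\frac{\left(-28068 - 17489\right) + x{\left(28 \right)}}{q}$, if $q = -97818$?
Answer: $\frac{45529}{97818} \approx 0.46545$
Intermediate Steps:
$x{\left(M \right)} = M$ ($x{\left(M \right)} = 0 + M = M$)
$\frac{\left(-28068 - 17489\right) + x{\left(28 \right)}}{q} = \frac{\left(-28068 - 17489\right) + 28}{-97818} = \left(-45557 + 28\right) \left(- \frac{1}{97818}\right) = \left(-45529\right) \left(- \frac{1}{97818}\right) = \frac{45529}{97818}$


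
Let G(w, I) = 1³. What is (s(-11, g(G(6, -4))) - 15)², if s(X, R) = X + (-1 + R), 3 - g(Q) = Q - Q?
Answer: 576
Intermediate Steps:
G(w, I) = 1
g(Q) = 3 (g(Q) = 3 - (Q - Q) = 3 - 1*0 = 3 + 0 = 3)
s(X, R) = -1 + R + X
(s(-11, g(G(6, -4))) - 15)² = ((-1 + 3 - 11) - 15)² = (-9 - 15)² = (-24)² = 576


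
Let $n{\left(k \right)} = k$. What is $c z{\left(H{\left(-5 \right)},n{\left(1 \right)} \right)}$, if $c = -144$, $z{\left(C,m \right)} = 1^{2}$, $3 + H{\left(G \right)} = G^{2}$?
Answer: $-144$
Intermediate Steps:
$H{\left(G \right)} = -3 + G^{2}$
$z{\left(C,m \right)} = 1$
$c z{\left(H{\left(-5 \right)},n{\left(1 \right)} \right)} = \left(-144\right) 1 = -144$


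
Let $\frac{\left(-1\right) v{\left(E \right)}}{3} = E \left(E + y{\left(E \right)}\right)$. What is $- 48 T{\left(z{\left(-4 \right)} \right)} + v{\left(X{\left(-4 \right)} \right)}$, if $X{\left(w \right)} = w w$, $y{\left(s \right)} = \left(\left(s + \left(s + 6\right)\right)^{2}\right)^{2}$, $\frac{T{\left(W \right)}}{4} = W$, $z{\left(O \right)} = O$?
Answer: $-100086528$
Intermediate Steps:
$T{\left(W \right)} = 4 W$
$y{\left(s \right)} = \left(6 + 2 s\right)^{4}$ ($y{\left(s \right)} = \left(\left(s + \left(6 + s\right)\right)^{2}\right)^{2} = \left(\left(6 + 2 s\right)^{2}\right)^{2} = \left(6 + 2 s\right)^{4}$)
$X{\left(w \right)} = w^{2}$
$v{\left(E \right)} = - 3 E \left(E + 16 \left(3 + E\right)^{4}\right)$
$- 48 T{\left(z{\left(-4 \right)} \right)} + v{\left(X{\left(-4 \right)} \right)} = - 48 \cdot 4 \left(-4\right) - 3 \left(-4\right)^{2} \left(\left(-4\right)^{2} + 16 \left(3 + \left(-4\right)^{2}\right)^{4}\right) = \left(-48\right) \left(-16\right) - 48 \left(16 + 16 \left(3 + 16\right)^{4}\right) = 768 - 48 \left(16 + 16 \cdot 19^{4}\right) = 768 - 48 \left(16 + 16 \cdot 130321\right) = 768 - 48 \left(16 + 2085136\right) = 768 - 48 \cdot 2085152 = 768 - 100087296 = -100086528$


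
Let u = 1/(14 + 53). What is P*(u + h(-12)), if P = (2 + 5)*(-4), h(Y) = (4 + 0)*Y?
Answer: 90020/67 ≈ 1343.6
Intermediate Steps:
u = 1/67 ≈ 0.014925
h(Y) = 4*Y
P = -28 (P = 7*(-4) = -28)
P*(u + h(-12)) = -28*(1/67 + 4*(-12)) = -28*(1/67 - 48) = -28*(-3215/67) = 90020/67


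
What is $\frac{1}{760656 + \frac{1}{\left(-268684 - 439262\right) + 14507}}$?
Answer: $\frac{693439}{527468535983} \approx 1.3147 \cdot 10^{-6}$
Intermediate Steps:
$\frac{1}{760656 + \frac{1}{\left(-268684 - 439262\right) + 14507}} = \frac{1}{760656 + \frac{1}{-707946 + 14507}} = \frac{1}{760656 + \frac{1}{-693439}} = \frac{1}{760656 - \frac{1}{693439}} = \frac{1}{\frac{527468535983}{693439}} = \frac{693439}{527468535983}$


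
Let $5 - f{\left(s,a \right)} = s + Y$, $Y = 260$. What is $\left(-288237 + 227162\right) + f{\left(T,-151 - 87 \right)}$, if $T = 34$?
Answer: $-61364$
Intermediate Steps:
$f{\left(s,a \right)} = -255 - s$ ($f{\left(s,a \right)} = 5 - \left(s + 260\right) = 5 - \left(260 + s\right) = -255 - s$)
$\left(-288237 + 227162\right) + f{\left(T,-151 - 87 \right)} = \left(-288237 + 227162\right) - 289 = -61075 - 289 = -61364$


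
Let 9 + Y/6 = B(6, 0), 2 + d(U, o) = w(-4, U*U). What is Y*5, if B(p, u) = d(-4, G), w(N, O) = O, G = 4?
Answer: 150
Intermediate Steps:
d(U, o) = -2 + U² (d(U, o) = -2 + U*U = -2 + U²)
B(p, u) = 14 (B(p, u) = -2 + (-4)² = -2 + 16 = 14)
Y = 30 (Y = -54 + 6*14 = -54 + 84 = 30)
Y*5 = 30*5 = 150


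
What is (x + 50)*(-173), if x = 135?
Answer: -32005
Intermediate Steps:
(x + 50)*(-173) = (135 + 50)*(-173) = 185*(-173) = -32005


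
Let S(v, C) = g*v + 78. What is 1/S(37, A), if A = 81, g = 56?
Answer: 1/2150 ≈ 0.00046512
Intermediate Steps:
S(v, C) = 78 + 56*v (S(v, C) = 56*v + 78 = 78 + 56*v)
1/S(37, A) = 1/(78 + 56*37) = 1/(78 + 2072) = 1/2150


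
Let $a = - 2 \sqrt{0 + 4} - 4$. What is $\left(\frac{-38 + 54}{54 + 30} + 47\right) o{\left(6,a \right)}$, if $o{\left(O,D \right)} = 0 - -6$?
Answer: $\frac{1982}{7} \approx 283.14$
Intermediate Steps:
$a = -8$ ($a = - 2 \sqrt{4} - 4 = \left(-2\right) 2 - 4 = -4 - 4 = -8$)
$o{\left(O,D \right)} = 6$ ($o{\left(O,D \right)} = 0 + 6 = 6$)
$\left(\frac{-38 + 54}{54 + 30} + 47\right) o{\left(6,a \right)} = \left(\frac{-38 + 54}{54 + 30} + 47\right) 6 = \left(\frac{16}{84} + 47\right) 6 = \left(16 \cdot \frac{1}{84} + 47\right) 6 = \left(\frac{4}{21} + 47\right) 6 = \frac{991}{21} \cdot 6 = \frac{1982}{7}$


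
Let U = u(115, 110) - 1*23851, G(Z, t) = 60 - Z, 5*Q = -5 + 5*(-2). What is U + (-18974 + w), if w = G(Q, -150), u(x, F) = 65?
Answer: -42697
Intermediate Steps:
Q = -3 (Q = (-5 + 5*(-2))/5 = (-5 - 10)/5 = (⅕)*(-15) = -3)
w = 63 (w = 60 - 1*(-3) = 60 + 3 = 63)
U = -23786 (U = 65 - 1*23851 = 65 - 23851 = -23786)
U + (-18974 + w) = -23786 + (-18974 + 63) = -23786 - 18911 = -42697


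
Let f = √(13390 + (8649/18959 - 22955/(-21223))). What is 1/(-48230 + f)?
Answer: -746390519735/35998207524089173 - √2168077752274420651314/935953395626318498 ≈ -2.0784e-5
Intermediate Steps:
f = √2168077752274420651314/402366857 (f = √(13390 + (8649*(1/18959) - 22955*(-1/21223))) = √(13390 + (8649/18959 + 22955/21223)) = √(13390 + 618761572/402366857) = √(5388310976802/402366857) = √2168077752274420651314/402366857 ≈ 115.72)
1/(-48230 + f) = 1/(-48230 + √2168077752274420651314/402366857)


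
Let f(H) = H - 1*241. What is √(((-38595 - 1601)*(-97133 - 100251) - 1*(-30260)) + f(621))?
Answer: 4*√495879869 ≈ 89074.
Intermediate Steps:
f(H) = -241 + H (f(H) = H - 241 = -241 + H)
√(((-38595 - 1601)*(-97133 - 100251) - 1*(-30260)) + f(621)) = √(((-38595 - 1601)*(-97133 - 100251) - 1*(-30260)) + (-241 + 621)) = √((-40196*(-197384) + 30260) + 380) = √((7934047264 + 30260) + 380) = √(7934077524 + 380) = √7934077904 = 4*√495879869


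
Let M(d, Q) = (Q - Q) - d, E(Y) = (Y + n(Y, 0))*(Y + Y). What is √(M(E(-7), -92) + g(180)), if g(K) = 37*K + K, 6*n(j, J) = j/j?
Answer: √60699/3 ≈ 82.124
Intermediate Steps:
n(j, J) = ⅙ (n(j, J) = (j/j)/6 = (⅙)*1 = ⅙)
E(Y) = 2*Y*(⅙ + Y) (E(Y) = (Y + ⅙)*(Y + Y) = (⅙ + Y)*(2*Y) = 2*Y*(⅙ + Y))
M(d, Q) = -d (M(d, Q) = 0 - d = -d)
g(K) = 38*K
√(M(E(-7), -92) + g(180)) = √(-(-7)*(1 + 6*(-7))/3 + 38*180) = √(-(-7)*(1 - 42)/3 + 6840) = √(-(-7)*(-41)/3 + 6840) = √(-1*287/3 + 6840) = √(-287/3 + 6840) = √(20233/3) = √60699/3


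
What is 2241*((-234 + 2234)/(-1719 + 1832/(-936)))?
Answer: -65549250/25169 ≈ -2604.4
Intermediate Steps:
2241*((-234 + 2234)/(-1719 + 1832/(-936))) = 2241*(2000/(-1719 + 1832*(-1/936))) = 2241*(2000/(-1719 - 229/117)) = 2241*(2000/(-201352/117)) = 2241*(2000*(-117/201352)) = 2241*(-29250/25169) = -65549250/25169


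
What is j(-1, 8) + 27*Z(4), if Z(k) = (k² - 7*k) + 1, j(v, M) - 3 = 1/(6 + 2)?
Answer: -2351/8 ≈ -293.88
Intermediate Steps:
j(v, M) = 25/8 (j(v, M) = 3 + 1/(6 + 2) = 3 + 1/8 = 3 + ⅛ = 25/8)
Z(k) = 1 + k² - 7*k
j(-1, 8) + 27*Z(4) = 25/8 + 27*(1 + 4² - 7*4) = 25/8 + 27*(1 + 16 - 28) = 25/8 + 27*(-11) = 25/8 - 297 = -2351/8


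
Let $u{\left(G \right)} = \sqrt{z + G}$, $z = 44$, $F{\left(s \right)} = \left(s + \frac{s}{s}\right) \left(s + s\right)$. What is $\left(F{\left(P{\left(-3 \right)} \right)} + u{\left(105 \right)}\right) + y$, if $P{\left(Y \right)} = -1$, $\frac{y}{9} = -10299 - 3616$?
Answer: $-125235 + \sqrt{149} \approx -1.2522 \cdot 10^{5}$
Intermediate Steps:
$y = -125235$ ($y = 9 \left(-10299 - 3616\right) = 9 \left(-13915\right) = -125235$)
$F{\left(s \right)} = 2 s \left(1 + s\right)$ ($F{\left(s \right)} = \left(s + 1\right) 2 s = \left(1 + s\right) 2 s = 2 s \left(1 + s\right)$)
$u{\left(G \right)} = \sqrt{44 + G}$
$\left(F{\left(P{\left(-3 \right)} \right)} + u{\left(105 \right)}\right) + y = \left(2 \left(-1\right) \left(1 - 1\right) + \sqrt{44 + 105}\right) - 125235 = \left(2 \left(-1\right) 0 + \sqrt{149}\right) - 125235 = \left(0 + \sqrt{149}\right) - 125235 = \sqrt{149} - 125235 = -125235 + \sqrt{149}$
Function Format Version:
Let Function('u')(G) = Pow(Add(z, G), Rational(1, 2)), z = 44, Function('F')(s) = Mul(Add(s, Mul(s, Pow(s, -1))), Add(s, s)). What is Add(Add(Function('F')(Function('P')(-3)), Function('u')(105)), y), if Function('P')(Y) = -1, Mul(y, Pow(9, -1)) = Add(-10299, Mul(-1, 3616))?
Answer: Add(-125235, Pow(149, Rational(1, 2))) ≈ -1.2522e+5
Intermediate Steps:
y = -125235 (y = Mul(9, Add(-10299, Mul(-1, 3616))) = Mul(9, Add(-10299, -3616)) = Mul(9, -13915) = -125235)
Function('F')(s) = Mul(2, s, Add(1, s)) (Function('F')(s) = Mul(Add(s, 1), Mul(2, s)) = Mul(Add(1, s), Mul(2, s)) = Mul(2, s, Add(1, s)))
Function('u')(G) = Pow(Add(44, G), Rational(1, 2))
Add(Add(Function('F')(Function('P')(-3)), Function('u')(105)), y) = Add(Add(Mul(2, -1, Add(1, -1)), Pow(Add(44, 105), Rational(1, 2))), -125235) = Add(Add(Mul(2, -1, 0), Pow(149, Rational(1, 2))), -125235) = Add(Add(0, Pow(149, Rational(1, 2))), -125235) = Add(Pow(149, Rational(1, 2)), -125235) = Add(-125235, Pow(149, Rational(1, 2)))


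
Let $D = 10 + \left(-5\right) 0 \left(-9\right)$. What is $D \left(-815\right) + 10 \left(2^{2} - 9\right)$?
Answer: $-8200$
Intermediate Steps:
$D = 10$ ($D = 10 + 0 \left(-9\right) = 10 + 0 = 10$)
$D \left(-815\right) + 10 \left(2^{2} - 9\right) = 10 \left(-815\right) + 10 \left(2^{2} - 9\right) = -8150 + 10 \left(4 - 9\right) = -8150 + 10 \left(-5\right) = -8150 - 50 = -8200$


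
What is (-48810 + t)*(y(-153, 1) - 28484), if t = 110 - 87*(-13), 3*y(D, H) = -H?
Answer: 4064913757/3 ≈ 1.3550e+9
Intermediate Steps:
y(D, H) = -H/3 (y(D, H) = (-H)/3 = -H/3)
t = 1241 (t = 110 + 1131 = 1241)
(-48810 + t)*(y(-153, 1) - 28484) = (-48810 + 1241)*(-⅓*1 - 28484) = -47569*(-⅓ - 28484) = -47569*(-85453/3) = 4064913757/3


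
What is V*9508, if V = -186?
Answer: -1768488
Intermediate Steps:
V*9508 = -186*9508 = -1768488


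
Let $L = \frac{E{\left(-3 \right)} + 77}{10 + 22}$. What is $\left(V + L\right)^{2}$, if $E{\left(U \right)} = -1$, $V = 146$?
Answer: $\frac{1408969}{64} \approx 22015.0$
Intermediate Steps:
$L = \frac{19}{8}$ ($L = \frac{-1 + 77}{10 + 22} = \frac{76}{32} = 76 \cdot \frac{1}{32} = \frac{19}{8} \approx 2.375$)
$\left(V + L\right)^{2} = \left(146 + \frac{19}{8}\right)^{2} = \left(\frac{1187}{8}\right)^{2} = \frac{1408969}{64}$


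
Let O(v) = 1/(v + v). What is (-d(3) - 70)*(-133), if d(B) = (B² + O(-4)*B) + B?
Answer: 86849/8 ≈ 10856.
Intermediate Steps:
O(v) = 1/(2*v)
d(B) = B² + 7*B/8 (d(B) = (B² + ((½)/(-4))*B) + B = (B² + ((½)*(-¼))*B) + B = (B² - B/8) + B = B² + 7*B/8)
(-d(3) - 70)*(-133) = (-3*(7 + 8*3)/8 - 70)*(-133) = (-3*(7 + 24)/8 - 70)*(-133) = (-3*31/8 - 70)*(-133) = (-1*93/8 - 70)*(-133) = (-93/8 - 70)*(-133) = -653/8*(-133) = 86849/8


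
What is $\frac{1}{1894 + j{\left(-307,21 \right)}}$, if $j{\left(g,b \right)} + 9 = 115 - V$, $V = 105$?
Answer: $\frac{1}{1895} \approx 0.0005277$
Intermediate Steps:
$j{\left(g,b \right)} = 1$ ($j{\left(g,b \right)} = -9 + \left(115 - 105\right) = -9 + 10 = 1$)
$\frac{1}{1894 + j{\left(-307,21 \right)}} = \frac{1}{1894 + 1} = \frac{1}{1895}$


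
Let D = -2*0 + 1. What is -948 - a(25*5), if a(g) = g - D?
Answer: -1072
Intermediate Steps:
D = 1 (D = 0 + 1 = 1)
a(g) = -1 + g (a(g) = g - 1*1 = g - 1 = -1 + g)
-948 - a(25*5) = -948 - (-1 + 25*5) = -948 - (-1 + 125) = -948 - 1*124 = -948 - 124 = -1072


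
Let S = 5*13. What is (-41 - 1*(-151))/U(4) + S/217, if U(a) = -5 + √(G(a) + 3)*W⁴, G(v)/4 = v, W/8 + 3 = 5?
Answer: 5304284728285/17708150155983 + 7208960*√19/81604378599 ≈ 0.29992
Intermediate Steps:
W = 16 (W = -24 + 8*5 = -24 + 40 = 16)
G(v) = 4*v
S = 65
U(a) = -5 + 65536*√(3 + 4*a) (U(a) = -5 + √(4*a + 3)*16⁴ = -5 + √(3 + 4*a)*65536 = -5 + 65536*√(3 + 4*a))
(-41 - 1*(-151))/U(4) + S/217 = (-41 - 1*(-151))/(-5 + 65536*√(3 + 4*4)) + 65/217 = (-41 + 151)/(-5 + 65536*√(3 + 16)) + 65*(1/217) = 110/(-5 + 65536*√19) + 65/217 = 65/217 + 110/(-5 + 65536*√19)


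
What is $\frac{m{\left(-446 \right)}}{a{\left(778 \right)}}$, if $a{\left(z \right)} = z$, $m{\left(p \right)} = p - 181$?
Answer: $- \frac{627}{778} \approx -0.80591$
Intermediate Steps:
$m{\left(p \right)} = -181 + p$
$\frac{m{\left(-446 \right)}}{a{\left(778 \right)}} = \frac{-181 - 446}{778} = \left(-627\right) \frac{1}{778} = - \frac{627}{778}$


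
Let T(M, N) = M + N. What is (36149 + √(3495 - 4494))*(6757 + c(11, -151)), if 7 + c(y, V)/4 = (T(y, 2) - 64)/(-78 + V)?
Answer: 55710850605/229 + 4623435*I*√111/229 ≈ 2.4328e+8 + 2.1271e+5*I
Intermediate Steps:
c(y, V) = -28 + 4*(-62 + y)/(-78 + V) (c(y, V) = -28 + 4*(((y + 2) - 64)/(-78 + V)) = -28 + 4*(((2 + y) - 64)/(-78 + V)) = -28 + 4*((-62 + y)/(-78 + V)) = -28 + 4*(-62 + y)/(-78 + V))
(36149 + √(3495 - 4494))*(6757 + c(11, -151)) = (36149 + √(3495 - 4494))*(6757 + 4*(484 + 11 - 7*(-151))/(-78 - 151)) = (36149 + √(-999))*(6757 + 4*(484 + 11 + 1057)/(-229)) = (36149 + 3*I*√111)*(6757 + 4*(-1/229)*1552) = (36149 + 3*I*√111)*(6757 - 6208/229) = (36149 + 3*I*√111)*(1541145/229) = 55710850605/229 + 4623435*I*√111/229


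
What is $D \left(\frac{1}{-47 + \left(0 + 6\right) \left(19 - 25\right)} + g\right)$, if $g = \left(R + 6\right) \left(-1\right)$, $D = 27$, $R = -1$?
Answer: $- \frac{11232}{83} \approx -135.33$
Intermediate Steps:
$g = -5$ ($g = \left(-1 + 6\right) \left(-1\right) = 5 \left(-1\right) = -5$)
$D \left(\frac{1}{-47 + \left(0 + 6\right) \left(19 - 25\right)} + g\right) = 27 \left(\frac{1}{-47 + \left(0 + 6\right) \left(19 - 25\right)} - 5\right) = 27 \left(\frac{1}{-47 + 6 \left(-6\right)} - 5\right) = 27 \left(\frac{1}{-47 - 36} - 5\right) = 27 \left(\frac{1}{-83} - 5\right) = 27 \left(- \frac{1}{83} - 5\right) = 27 \left(- \frac{416}{83}\right) = - \frac{11232}{83}$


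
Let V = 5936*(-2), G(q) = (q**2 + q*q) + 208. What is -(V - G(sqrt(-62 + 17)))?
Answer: 11990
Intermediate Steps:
G(q) = 208 + 2*q**2 (G(q) = (q**2 + q**2) + 208 = 2*q**2 + 208 = 208 + 2*q**2)
V = -11872
-(V - G(sqrt(-62 + 17))) = -(-11872 - (208 + 2*(sqrt(-62 + 17))**2)) = -(-11872 - (208 + 2*(sqrt(-45))**2)) = -(-11872 - (208 + 2*(3*I*sqrt(5))**2)) = -(-11872 - (208 + 2*(-45))) = -(-11872 - (208 - 90)) = -(-11872 - 1*118) = -(-11872 - 118) = -1*(-11990) = 11990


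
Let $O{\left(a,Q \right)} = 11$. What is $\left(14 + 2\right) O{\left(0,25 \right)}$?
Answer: $176$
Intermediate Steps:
$\left(14 + 2\right) O{\left(0,25 \right)} = \left(14 + 2\right) 11 = 16 \cdot 11 = 176$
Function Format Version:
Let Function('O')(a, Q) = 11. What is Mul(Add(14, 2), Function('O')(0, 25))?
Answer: 176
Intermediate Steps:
Mul(Add(14, 2), Function('O')(0, 25)) = Mul(Add(14, 2), 11) = Mul(16, 11) = 176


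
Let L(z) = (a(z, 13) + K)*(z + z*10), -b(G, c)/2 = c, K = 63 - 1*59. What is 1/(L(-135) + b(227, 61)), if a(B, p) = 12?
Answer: -1/23882 ≈ -4.1873e-5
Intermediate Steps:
K = 4 (K = 63 - 59 = 4)
b(G, c) = -2*c
L(z) = 176*z (L(z) = (12 + 4)*(z + z*10) = 16*(z + 10*z) = 16*(11*z) = 176*z)
1/(L(-135) + b(227, 61)) = 1/(176*(-135) - 2*61) = 1/(-23760 - 122) = 1/(-23882) = -1/23882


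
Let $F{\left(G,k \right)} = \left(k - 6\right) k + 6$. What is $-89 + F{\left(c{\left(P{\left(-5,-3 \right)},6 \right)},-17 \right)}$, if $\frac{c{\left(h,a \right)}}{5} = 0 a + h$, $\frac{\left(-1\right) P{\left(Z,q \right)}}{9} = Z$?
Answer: $308$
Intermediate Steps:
$P{\left(Z,q \right)} = - 9 Z$
$c{\left(h,a \right)} = 5 h$ ($c{\left(h,a \right)} = 5 \left(0 a + h\right) = 5 \left(0 + h\right) = 5 h$)
$F{\left(G,k \right)} = 6 + k \left(-6 + k\right)$ ($F{\left(G,k \right)} = \left(-6 + k\right) k + 6 = k \left(-6 + k\right) + 6 = 6 + k \left(-6 + k\right)$)
$-89 + F{\left(c{\left(P{\left(-5,-3 \right)},6 \right)},-17 \right)} = -89 + \left(6 + \left(-17\right)^{2} - -102\right) = -89 + \left(6 + 289 + 102\right) = -89 + 397 = 308$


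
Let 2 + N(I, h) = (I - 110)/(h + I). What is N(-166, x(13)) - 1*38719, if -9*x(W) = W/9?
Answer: -521123583/13459 ≈ -38719.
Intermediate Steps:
x(W) = -W/81 (x(W) = -W/(9*9) = -W/81)
N(I, h) = -2 + (-110 + I)/(I + h) (N(I, h) = -2 + (I - 110)/(h + I) = -2 + (-110 + I)/(I + h))
N(-166, x(13)) - 1*38719 = (-110 - 1*(-166) - (-2)*13/81)/(-166 - 1/81*13) - 1*38719 = (-110 + 166 - 2*(-13/81))/(-166 - 13/81) - 38719 = (-110 + 166 + 26/81)/(-13459/81) - 38719 = -81/13459*4562/81 - 38719 = -4562/13459 - 38719 = -521123583/13459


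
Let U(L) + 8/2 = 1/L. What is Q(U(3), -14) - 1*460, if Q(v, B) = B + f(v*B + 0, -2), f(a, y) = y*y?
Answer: -470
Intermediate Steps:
U(L) = -4 + 1/L
f(a, y) = y**2
Q(v, B) = 4 + B (Q(v, B) = B + (-2)**2 = B + 4 = 4 + B)
Q(U(3), -14) - 1*460 = (4 - 14) - 1*460 = -10 - 460 = -470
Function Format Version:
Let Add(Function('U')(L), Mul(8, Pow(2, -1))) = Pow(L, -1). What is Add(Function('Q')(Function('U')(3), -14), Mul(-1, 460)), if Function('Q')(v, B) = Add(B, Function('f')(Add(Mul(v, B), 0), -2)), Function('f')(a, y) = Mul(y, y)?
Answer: -470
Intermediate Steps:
Function('U')(L) = Add(-4, Pow(L, -1))
Function('f')(a, y) = Pow(y, 2)
Function('Q')(v, B) = Add(4, B) (Function('Q')(v, B) = Add(B, Pow(-2, 2)) = Add(B, 4) = Add(4, B))
Add(Function('Q')(Function('U')(3), -14), Mul(-1, 460)) = Add(Add(4, -14), Mul(-1, 460)) = Add(-10, -460) = -470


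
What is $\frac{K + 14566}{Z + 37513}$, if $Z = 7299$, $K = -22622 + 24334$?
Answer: $\frac{8139}{22406} \approx 0.36325$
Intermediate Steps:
$K = 1712$
$\frac{K + 14566}{Z + 37513} = \frac{1712 + 14566}{7299 + 37513} = \frac{16278}{44812} = 16278 \cdot \frac{1}{44812} = \frac{8139}{22406}$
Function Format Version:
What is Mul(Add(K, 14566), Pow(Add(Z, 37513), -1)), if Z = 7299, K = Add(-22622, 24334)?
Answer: Rational(8139, 22406) ≈ 0.36325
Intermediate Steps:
K = 1712
Mul(Add(K, 14566), Pow(Add(Z, 37513), -1)) = Mul(Add(1712, 14566), Pow(Add(7299, 37513), -1)) = Mul(16278, Pow(44812, -1)) = Mul(16278, Rational(1, 44812)) = Rational(8139, 22406)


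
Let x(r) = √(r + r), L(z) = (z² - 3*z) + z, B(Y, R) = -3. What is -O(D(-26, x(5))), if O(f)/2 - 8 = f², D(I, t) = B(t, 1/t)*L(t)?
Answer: -2536 + 720*√10 ≈ -259.16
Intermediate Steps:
L(z) = z² - 2*z
x(r) = √2*√r (x(r) = √(2*r) = √2*√r)
D(I, t) = -3*t*(-2 + t)
O(f) = 16 + 2*f²
-O(D(-26, x(5))) = -(16 + 2*(3*(√2*√5)*(2 - √2*√5))²) = -(16 + 2*(3*√10*(2 - √10))²) = -(16 + 2*(90*(2 - √10)²)) = -(16 + 180*(2 - √10)²) = -16 - 180*(2 - √10)²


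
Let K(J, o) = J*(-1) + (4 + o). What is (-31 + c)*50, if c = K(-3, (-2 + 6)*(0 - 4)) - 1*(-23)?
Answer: -850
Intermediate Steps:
K(J, o) = 4 + o - J (K(J, o) = -J + (4 + o) = 4 + o - J)
c = 14 (c = (4 + (-2 + 6)*(0 - 4) - 1*(-3)) - 1*(-23) = (4 + 4*(-4) + 3) + 23 = (4 - 16 + 3) + 23 = -9 + 23 = 14)
(-31 + c)*50 = (-31 + 14)*50 = -17*50 = -850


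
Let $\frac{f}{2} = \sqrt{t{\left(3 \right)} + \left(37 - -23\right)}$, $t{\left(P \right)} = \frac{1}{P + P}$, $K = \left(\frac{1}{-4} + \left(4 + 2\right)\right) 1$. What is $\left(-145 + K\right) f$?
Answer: $- \frac{10583 \sqrt{6}}{12} \approx -2160.2$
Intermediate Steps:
$K = \frac{23}{4}$ ($K = \left(- \frac{1}{4} + 6\right) 1 = \frac{23}{4} \cdot 1 = \frac{23}{4} \approx 5.75$)
$t{\left(P \right)} = \frac{1}{2 P}$
$f = \frac{19 \sqrt{6}}{3}$ ($f = 2 \sqrt{\frac{1}{2 \cdot 3} + \left(37 - -23\right)} = 2 \sqrt{\frac{1}{2} \cdot \frac{1}{3} + \left(37 + 23\right)} = 2 \sqrt{\frac{1}{6} + 60} = 2 \sqrt{\frac{361}{6}} = 2 \frac{19 \sqrt{6}}{6} = \frac{19 \sqrt{6}}{3} \approx 15.513$)
$\left(-145 + K\right) f = \left(-145 + \frac{23}{4}\right) \frac{19 \sqrt{6}}{3} = - \frac{557 \frac{19 \sqrt{6}}{3}}{4} = - \frac{10583 \sqrt{6}}{12}$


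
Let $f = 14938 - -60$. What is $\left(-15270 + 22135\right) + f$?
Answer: $21863$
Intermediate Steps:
$f = 14998$ ($f = 14938 + 60 = 14998$)
$\left(-15270 + 22135\right) + f = \left(-15270 + 22135\right) + 14998 = 6865 + 14998 = 21863$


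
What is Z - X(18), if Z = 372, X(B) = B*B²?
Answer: -5460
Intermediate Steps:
X(B) = B³
Z - X(18) = 372 - 1*18³ = 372 - 1*5832 = 372 - 5832 = -5460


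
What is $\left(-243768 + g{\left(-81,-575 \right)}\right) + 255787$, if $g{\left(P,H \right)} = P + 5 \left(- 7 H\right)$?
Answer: $32063$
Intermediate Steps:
$g{\left(P,H \right)} = P - 35 H$
$\left(-243768 + g{\left(-81,-575 \right)}\right) + 255787 = \left(-243768 - -20044\right) + 255787 = \left(-243768 + \left(-81 + 20125\right)\right) + 255787 = \left(-243768 + 20044\right) + 255787 = -223724 + 255787 = 32063$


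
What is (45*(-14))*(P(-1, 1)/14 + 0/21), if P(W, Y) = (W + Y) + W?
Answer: 45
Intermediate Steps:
P(W, Y) = Y + 2*W
(45*(-14))*(P(-1, 1)/14 + 0/21) = (45*(-14))*((1 + 2*(-1))/14 + 0/21) = -630*((1 - 2)*(1/14) + 0*(1/21)) = -630*(-1*1/14 + 0) = -630*(-1/14 + 0) = -630*(-1/14) = 45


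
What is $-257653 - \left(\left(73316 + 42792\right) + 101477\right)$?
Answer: $-475238$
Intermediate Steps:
$-257653 - \left(\left(73316 + 42792\right) + 101477\right) = -257653 - \left(116108 + 101477\right) = -257653 - 217585 = -475238$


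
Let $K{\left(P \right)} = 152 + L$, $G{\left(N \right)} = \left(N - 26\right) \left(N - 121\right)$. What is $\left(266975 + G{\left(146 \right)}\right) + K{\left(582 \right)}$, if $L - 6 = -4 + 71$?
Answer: $270200$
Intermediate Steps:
$L = 73$ ($L = 6 + \left(-4 + 71\right) = 6 + 67 = 73$)
$G{\left(N \right)} = \left(-121 + N\right) \left(-26 + N\right)$ ($G{\left(N \right)} = \left(-26 + N\right) \left(-121 + N\right) = \left(-121 + N\right) \left(-26 + N\right)$)
$K{\left(P \right)} = 225$ ($K{\left(P \right)} = 152 + 73 = 225$)
$\left(266975 + G{\left(146 \right)}\right) + K{\left(582 \right)} = \left(266975 + \left(3146 + 146^{2} - 21462\right)\right) + 225 = \left(266975 + \left(3146 + 21316 - 21462\right)\right) + 225 = \left(266975 + 3000\right) + 225 = 269975 + 225 = 270200$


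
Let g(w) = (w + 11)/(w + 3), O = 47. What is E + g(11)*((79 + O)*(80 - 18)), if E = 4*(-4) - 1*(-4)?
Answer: 12264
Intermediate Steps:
E = -12 (E = -16 + 4 = -12)
g(w) = (11 + w)/(3 + w)
E + g(11)*((79 + O)*(80 - 18)) = -12 + ((11 + 11)/(3 + 11))*((79 + 47)*(80 - 18)) = -12 + (22/14)*(126*62) = -12 + ((1/14)*22)*7812 = -12 + (11/7)*7812 = -12 + 12276 = 12264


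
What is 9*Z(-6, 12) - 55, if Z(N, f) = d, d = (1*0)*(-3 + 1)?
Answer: -55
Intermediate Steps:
d = 0 (d = 0*(-2) = 0)
Z(N, f) = 0
9*Z(-6, 12) - 55 = 9*0 - 55 = 0 - 55 = -55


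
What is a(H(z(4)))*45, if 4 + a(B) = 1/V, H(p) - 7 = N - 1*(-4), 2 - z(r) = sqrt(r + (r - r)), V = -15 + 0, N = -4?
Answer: -183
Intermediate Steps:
V = -15
z(r) = 2 - sqrt(r) (z(r) = 2 - sqrt(r + (r - r)) = 2 - sqrt(r + 0) = 2 - sqrt(r))
H(p) = 7 (H(p) = 7 + (-4 - 1*(-4)) = 7 + (-4 + 4) = 7 + 0 = 7)
a(B) = -61/15 (a(B) = -4 + 1/(-15) = -4 - 1/15 = -61/15)
a(H(z(4)))*45 = -61/15*45 = -183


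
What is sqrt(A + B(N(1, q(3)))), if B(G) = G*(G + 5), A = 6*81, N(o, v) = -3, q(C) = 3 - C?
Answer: 4*sqrt(30) ≈ 21.909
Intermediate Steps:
A = 486
B(G) = G*(5 + G)
sqrt(A + B(N(1, q(3)))) = sqrt(486 - 3*(5 - 3)) = sqrt(486 - 3*2) = sqrt(486 - 6) = sqrt(480) = 4*sqrt(30)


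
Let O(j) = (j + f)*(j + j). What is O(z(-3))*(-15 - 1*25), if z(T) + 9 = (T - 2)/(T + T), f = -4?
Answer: -71540/9 ≈ -7948.9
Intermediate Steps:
z(T) = -9 + (-2 + T)/(2*T) (z(T) = -9 + (T - 2)/(T + T) = -9 + (-2 + T)/((2*T)) = -9 + (-2 + T)*(1/(2*T)) = -9 + (-2 + T)/(2*T))
O(j) = 2*j*(-4 + j) (O(j) = (j - 4)*(j + j) = (-4 + j)*(2*j) = 2*j*(-4 + j))
O(z(-3))*(-15 - 1*25) = (2*(-17/2 - 1/(-3))*(-4 + (-17/2 - 1/(-3))))*(-15 - 1*25) = (2*(-17/2 - 1*(-1/3))*(-4 + (-17/2 - 1*(-1/3))))*(-15 - 25) = (2*(-17/2 + 1/3)*(-4 + (-17/2 + 1/3)))*(-40) = (2*(-49/6)*(-4 - 49/6))*(-40) = (2*(-49/6)*(-73/6))*(-40) = (3577/18)*(-40) = -71540/9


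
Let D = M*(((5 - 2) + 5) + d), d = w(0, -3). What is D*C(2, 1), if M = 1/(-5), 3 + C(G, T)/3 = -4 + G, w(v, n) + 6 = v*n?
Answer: 6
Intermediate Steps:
w(v, n) = -6 + n*v (w(v, n) = -6 + v*n = -6 + n*v)
d = -6 (d = -6 - 3*0 = -6 + 0 = -6)
C(G, T) = -21 + 3*G (C(G, T) = -9 + 3*(-4 + G) = -9 + (-12 + 3*G) = -21 + 3*G)
M = -⅕ ≈ -0.20000
D = -⅖ (D = -(((5 - 2) + 5) - 6)/5 = -((3 + 5) - 6)/5 = -(8 - 6)/5 = -⅕*2 = -⅖ ≈ -0.40000)
D*C(2, 1) = -2*(-21 + 3*2)/5 = -2*(-21 + 6)/5 = -⅖*(-15) = 6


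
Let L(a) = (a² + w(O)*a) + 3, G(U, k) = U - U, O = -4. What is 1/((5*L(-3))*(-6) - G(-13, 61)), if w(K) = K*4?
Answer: -1/1800 ≈ -0.00055556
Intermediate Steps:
w(K) = 4*K
G(U, k) = 0
L(a) = 3 + a² - 16*a (L(a) = (a² + (4*(-4))*a) + 3 = (a² - 16*a) + 3 = 3 + a² - 16*a)
1/((5*L(-3))*(-6) - G(-13, 61)) = 1/((5*(3 + (-3)² - 16*(-3)))*(-6) - 1*0) = 1/((5*(3 + 9 + 48))*(-6) + 0) = 1/((5*60)*(-6) + 0) = 1/(300*(-6) + 0) = 1/(-1800 + 0) = 1/(-1800) = -1/1800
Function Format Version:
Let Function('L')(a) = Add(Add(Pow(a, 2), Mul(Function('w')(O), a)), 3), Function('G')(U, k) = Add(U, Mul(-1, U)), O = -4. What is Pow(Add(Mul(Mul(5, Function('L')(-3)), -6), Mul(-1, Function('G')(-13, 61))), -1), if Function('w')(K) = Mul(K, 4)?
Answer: Rational(-1, 1800) ≈ -0.00055556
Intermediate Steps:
Function('w')(K) = Mul(4, K)
Function('G')(U, k) = 0
Function('L')(a) = Add(3, Pow(a, 2), Mul(-16, a)) (Function('L')(a) = Add(Add(Pow(a, 2), Mul(Mul(4, -4), a)), 3) = Add(Add(Pow(a, 2), Mul(-16, a)), 3) = Add(3, Pow(a, 2), Mul(-16, a)))
Pow(Add(Mul(Mul(5, Function('L')(-3)), -6), Mul(-1, Function('G')(-13, 61))), -1) = Pow(Add(Mul(Mul(5, Add(3, Pow(-3, 2), Mul(-16, -3))), -6), Mul(-1, 0)), -1) = Pow(Add(Mul(Mul(5, Add(3, 9, 48)), -6), 0), -1) = Pow(Add(Mul(Mul(5, 60), -6), 0), -1) = Pow(Add(Mul(300, -6), 0), -1) = Pow(Add(-1800, 0), -1) = Pow(-1800, -1) = Rational(-1, 1800)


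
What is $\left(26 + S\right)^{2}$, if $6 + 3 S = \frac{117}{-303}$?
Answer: $\frac{5812921}{10201} \approx 569.84$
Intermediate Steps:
$S = - \frac{215}{101}$ ($S = -2 + \frac{117 \frac{1}{-303}}{3} = -2 + \frac{117 \left(- \frac{1}{303}\right)}{3} = -2 + \frac{1}{3} \left(- \frac{39}{101}\right) = -2 - \frac{13}{101} = - \frac{215}{101} \approx -2.1287$)
$\left(26 + S\right)^{2} = \left(26 - \frac{215}{101}\right)^{2} = \left(\frac{2411}{101}\right)^{2} = \frac{5812921}{10201}$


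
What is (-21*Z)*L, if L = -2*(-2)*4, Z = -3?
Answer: 1008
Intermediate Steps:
L = 16 (L = 4*4 = 16)
(-21*Z)*L = -21*(-3)*16 = 63*16 = 1008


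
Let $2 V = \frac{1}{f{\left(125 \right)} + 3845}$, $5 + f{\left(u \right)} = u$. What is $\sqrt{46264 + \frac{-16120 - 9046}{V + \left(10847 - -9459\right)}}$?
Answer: $\frac{2 \sqrt{299893254641400735831}}{161026581} \approx 215.09$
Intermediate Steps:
$f{\left(u \right)} = -5 + u$
$V = \frac{1}{7930}$ ($V = \frac{1}{2 \left(\left(-5 + 125\right) + 3845\right)} = \frac{1}{2 \left(120 + 3845\right)} = \frac{1}{2 \cdot 3965} = \frac{1}{2} \cdot \frac{1}{3965} = \frac{1}{7930} \approx 0.0001261$)
$\sqrt{46264 + \frac{-16120 - 9046}{V + \left(10847 - -9459\right)}} = \sqrt{46264 + \frac{-16120 - 9046}{\frac{1}{7930} + \left(10847 - -9459\right)}} = \sqrt{46264 - \frac{25166}{\frac{1}{7930} + \left(10847 + 9459\right)}} = \sqrt{46264 - \frac{25166}{\frac{1}{7930} + 20306}} = \sqrt{46264 - \frac{25166}{\frac{161026581}{7930}}} = \sqrt{46264 - \frac{199566380}{161026581}} = \sqrt{\frac{7449534177004}{161026581}} = \frac{2 \sqrt{299893254641400735831}}{161026581}$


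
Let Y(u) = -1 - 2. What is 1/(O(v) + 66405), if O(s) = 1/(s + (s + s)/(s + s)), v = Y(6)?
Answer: 2/132809 ≈ 1.5059e-5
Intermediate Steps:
Y(u) = -3
v = -3
O(s) = 1/(1 + s) (O(s) = 1/(s + (2*s)/((2*s))) = 1/(s + (2*s)*(1/(2*s))) = 1/(s + 1) = 1/(1 + s))
1/(O(v) + 66405) = 1/(1/(1 - 3) + 66405) = 1/(1/(-2) + 66405) = 1/(-½ + 66405) = 1/(132809/2) = 2/132809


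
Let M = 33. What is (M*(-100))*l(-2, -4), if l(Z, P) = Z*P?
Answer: -26400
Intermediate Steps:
l(Z, P) = P*Z
(M*(-100))*l(-2, -4) = (33*(-100))*(-4*(-2)) = -3300*8 = -26400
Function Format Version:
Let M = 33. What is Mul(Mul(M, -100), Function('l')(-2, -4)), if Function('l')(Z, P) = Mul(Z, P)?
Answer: -26400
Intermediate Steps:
Function('l')(Z, P) = Mul(P, Z)
Mul(Mul(M, -100), Function('l')(-2, -4)) = Mul(Mul(33, -100), Mul(-4, -2)) = Mul(-3300, 8) = -26400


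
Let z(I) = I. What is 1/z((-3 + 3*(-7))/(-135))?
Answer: 45/8 ≈ 5.6250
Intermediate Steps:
1/z((-3 + 3*(-7))/(-135)) = 1/((-3 + 3*(-7))/(-135)) = 1/((-3 - 21)*(-1/135)) = 1/(-24*(-1/135)) = 1/(8/45) = 45/8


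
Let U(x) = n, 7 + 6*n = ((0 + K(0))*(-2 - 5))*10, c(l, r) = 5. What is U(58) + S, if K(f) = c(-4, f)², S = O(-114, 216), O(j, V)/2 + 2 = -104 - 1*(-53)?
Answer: -2393/6 ≈ -398.83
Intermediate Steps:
O(j, V) = -106 (O(j, V) = -4 + 2*(-104 - 1*(-53)) = -4 + 2*(-104 + 53) = -4 + 2*(-51) = -4 - 102 = -106)
S = -106
K(f) = 25 (K(f) = 5² = 25)
n = -1757/6 (n = -7/6 + (((0 + 25)*(-2 - 5))*10)/6 = -7/6 + ((25*(-7))*10)/6 = -7/6 + (-175*10)/6 = -7/6 + (⅙)*(-1750) = -7/6 - 875/3 = -1757/6 ≈ -292.83)
U(x) = -1757/6
U(58) + S = -1757/6 - 106 = -2393/6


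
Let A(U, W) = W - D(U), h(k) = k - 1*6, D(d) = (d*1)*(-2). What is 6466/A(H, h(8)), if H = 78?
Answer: 3233/79 ≈ 40.924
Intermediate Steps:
D(d) = -2*d (D(d) = d*(-2) = -2*d)
h(k) = -6 + k (h(k) = k - 6 = -6 + k)
A(U, W) = W + 2*U (A(U, W) = W - (-2)*U = W + 2*U)
6466/A(H, h(8)) = 6466/((-6 + 8) + 2*78) = 6466/(2 + 156) = 6466/158 = 6466*(1/158) = 3233/79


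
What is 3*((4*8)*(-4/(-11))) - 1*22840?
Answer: -250856/11 ≈ -22805.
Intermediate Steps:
3*((4*8)*(-4/(-11))) - 1*22840 = 3*(32*(-4*(-1/11))) - 22840 = 3*(32*(4/11)) - 22840 = 3*(128/11) - 22840 = 384/11 - 22840 = -250856/11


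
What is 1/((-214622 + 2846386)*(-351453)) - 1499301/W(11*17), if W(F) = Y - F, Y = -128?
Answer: 154085055070243153/32372947358220 ≈ 4759.7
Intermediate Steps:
W(F) = -128 - F
1/((-214622 + 2846386)*(-351453)) - 1499301/W(11*17) = 1/((-214622 + 2846386)*(-351453)) - 1499301/(-128 - 11*17) = -1/351453/2631764 - 1499301/(-128 - 1*187) = (1/2631764)*(-1/351453) - 1499301/(-128 - 187) = -1/924941353092 - 1499301/(-315) = -1/924941353092 - 1499301*(-1/315) = -1/924941353092 + 166589/35 = 154085055070243153/32372947358220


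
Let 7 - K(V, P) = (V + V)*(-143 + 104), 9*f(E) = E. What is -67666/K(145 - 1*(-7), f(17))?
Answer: -67666/11863 ≈ -5.7040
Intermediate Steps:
f(E) = E/9
K(V, P) = 7 + 78*V (K(V, P) = 7 - (V + V)*(-143 + 104) = 7 - 2*V*(-39) = 7 - (-78)*V = 7 + 78*V)
-67666/K(145 - 1*(-7), f(17)) = -67666/(7 + 78*(145 - 1*(-7))) = -67666/(7 + 78*(145 + 7)) = -67666/(7 + 78*152) = -67666/(7 + 11856) = -67666/11863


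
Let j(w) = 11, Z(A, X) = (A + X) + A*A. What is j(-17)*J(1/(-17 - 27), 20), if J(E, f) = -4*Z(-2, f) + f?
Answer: -748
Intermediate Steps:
Z(A, X) = A + X + A² (Z(A, X) = (A + X) + A² = A + X + A²)
J(E, f) = -8 - 3*f (J(E, f) = -4*(-2 + f + (-2)²) + f = -4*(-2 + f + 4) + f = -4*(2 + f) + f = (-8 - 4*f) + f = -8 - 3*f)
j(-17)*J(1/(-17 - 27), 20) = 11*(-8 - 3*20) = 11*(-8 - 60) = 11*(-68) = -748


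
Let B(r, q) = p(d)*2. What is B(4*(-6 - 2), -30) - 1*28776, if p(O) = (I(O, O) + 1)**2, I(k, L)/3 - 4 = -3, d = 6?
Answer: -28744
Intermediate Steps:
I(k, L) = 3 (I(k, L) = 12 + 3*(-3) = 12 - 9 = 3)
p(O) = 16 (p(O) = (3 + 1)**2 = 4**2 = 16)
B(r, q) = 32 (B(r, q) = 16*2 = 32)
B(4*(-6 - 2), -30) - 1*28776 = 32 - 1*28776 = 32 - 28776 = -28744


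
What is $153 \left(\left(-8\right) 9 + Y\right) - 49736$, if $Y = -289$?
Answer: $-104969$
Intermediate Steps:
$153 \left(\left(-8\right) 9 + Y\right) - 49736 = 153 \left(\left(-8\right) 9 - 289\right) - 49736 = 153 \left(-72 - 289\right) - 49736 = 153 \left(-361\right) - 49736 = -55233 - 49736 = -104969$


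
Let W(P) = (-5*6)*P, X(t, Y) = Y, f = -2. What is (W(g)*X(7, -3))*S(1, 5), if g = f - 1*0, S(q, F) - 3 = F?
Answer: -1440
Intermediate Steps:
S(q, F) = 3 + F
g = -2 (g = -2 - 1*0 = -2 + 0 = -2)
W(P) = -30*P
(W(g)*X(7, -3))*S(1, 5) = (-30*(-2)*(-3))*(3 + 5) = (60*(-3))*8 = -180*8 = -1440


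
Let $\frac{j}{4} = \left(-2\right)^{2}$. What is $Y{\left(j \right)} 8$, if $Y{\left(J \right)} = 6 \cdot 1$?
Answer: $48$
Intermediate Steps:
$j = 16$ ($j = 4 \left(-2\right)^{2} = 4 \cdot 4 = 16$)
$Y{\left(J \right)} = 6$
$Y{\left(j \right)} 8 = 6 \cdot 8 = 48$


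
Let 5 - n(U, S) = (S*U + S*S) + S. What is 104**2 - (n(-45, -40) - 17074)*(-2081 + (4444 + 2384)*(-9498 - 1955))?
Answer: -1597612446969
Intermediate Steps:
n(U, S) = 5 - S - S**2 - S*U (n(U, S) = 5 - ((S*U + S*S) + S) = 5 - ((S*U + S**2) + S) = 5 - ((S**2 + S*U) + S) = 5 - (S + S**2 + S*U) = 5 + (-S - S**2 - S*U) = 5 - S - S**2 - S*U)
104**2 - (n(-45, -40) - 17074)*(-2081 + (4444 + 2384)*(-9498 - 1955)) = 104**2 - ((5 - 1*(-40) - 1*(-40)**2 - 1*(-40)*(-45)) - 17074)*(-2081 + (4444 + 2384)*(-9498 - 1955)) = 10816 - ((5 + 40 - 1*1600 - 1800) - 17074)*(-2081 + 6828*(-11453)) = 10816 - ((5 + 40 - 1600 - 1800) - 17074)*(-2081 - 78201084) = 10816 - (-3355 - 17074)*(-78203165) = 10816 - (-20429)*(-78203165) = 10816 - 1*1597612457785 = 10816 - 1597612457785 = -1597612446969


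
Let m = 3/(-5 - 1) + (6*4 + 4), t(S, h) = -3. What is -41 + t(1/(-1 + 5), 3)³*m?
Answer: -1567/2 ≈ -783.50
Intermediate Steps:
m = 55/2 (m = 3/(-6) + (24 + 4) = -⅙*3 + 28 = -½ + 28 = 55/2 ≈ 27.500)
-41 + t(1/(-1 + 5), 3)³*m = -41 + (-3)³*(55/2) = -41 - 27*55/2 = -41 - 1485/2 = -1567/2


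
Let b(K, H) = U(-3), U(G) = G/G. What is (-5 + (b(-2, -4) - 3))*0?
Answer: 0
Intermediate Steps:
U(G) = 1
b(K, H) = 1
(-5 + (b(-2, -4) - 3))*0 = (-5 + (1 - 3))*0 = (-5 - 2)*0 = -7*0 = 0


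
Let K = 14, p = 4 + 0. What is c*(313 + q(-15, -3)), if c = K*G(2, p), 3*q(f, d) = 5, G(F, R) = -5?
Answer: -66080/3 ≈ -22027.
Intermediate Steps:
p = 4
q(f, d) = 5/3 (q(f, d) = (⅓)*5 = 5/3)
c = -70 (c = 14*(-5) = -70)
c*(313 + q(-15, -3)) = -70*(313 + 5/3) = -70*944/3 = -66080/3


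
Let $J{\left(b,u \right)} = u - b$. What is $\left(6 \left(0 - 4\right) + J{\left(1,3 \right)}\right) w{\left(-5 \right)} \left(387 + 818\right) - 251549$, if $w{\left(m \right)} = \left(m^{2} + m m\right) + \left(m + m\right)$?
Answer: $-1311949$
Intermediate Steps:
$w{\left(m \right)} = 2 m + 2 m^{2}$ ($w{\left(m \right)} = \left(m^{2} + m^{2}\right) + 2 m = 2 m^{2} + 2 m = 2 m + 2 m^{2}$)
$\left(6 \left(0 - 4\right) + J{\left(1,3 \right)}\right) w{\left(-5 \right)} \left(387 + 818\right) - 251549 = \left(6 \left(0 - 4\right) + \left(3 - 1\right)\right) 2 \left(-5\right) \left(1 - 5\right) \left(387 + 818\right) - 251549 = \left(6 \left(-4\right) + \left(3 - 1\right)\right) 2 \left(-5\right) \left(-4\right) 1205 - 251549 = \left(-24 + 2\right) 40 \cdot 1205 - 251549 = \left(-22\right) 40 \cdot 1205 - 251549 = \left(-880\right) 1205 - 251549 = -1060400 - 251549 = -1311949$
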